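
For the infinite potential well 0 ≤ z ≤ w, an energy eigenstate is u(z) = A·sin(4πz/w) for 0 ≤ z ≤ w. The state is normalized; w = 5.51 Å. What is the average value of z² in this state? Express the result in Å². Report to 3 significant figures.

⟨z^2⟩ ≈ 10.0 Å^2

⟨z²⟩ = ∫ z^2 |u|² dz over the full domain.
Since the A² factors cancel between numerator and denominator, ⟨z²⟩ = -w^2/(32·π^2) + w^2/3.
Putting w = 5.51 gives 10.02.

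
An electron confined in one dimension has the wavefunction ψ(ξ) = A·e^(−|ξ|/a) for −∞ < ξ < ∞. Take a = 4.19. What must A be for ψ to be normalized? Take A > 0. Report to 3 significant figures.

Normalization requires ∫|ψ|² dξ = 1, integrated from −∞ to ∞.
With ∫₀^∞ ξ^0 e^(−αξ) dξ = 0!/α^1, carrying out the integral gives A² · a.
Setting this equal to 1 gives A² = 1/(a).
With a = 4.19: A² = 0.2387 and A = 0.4885.

A ≈ 0.489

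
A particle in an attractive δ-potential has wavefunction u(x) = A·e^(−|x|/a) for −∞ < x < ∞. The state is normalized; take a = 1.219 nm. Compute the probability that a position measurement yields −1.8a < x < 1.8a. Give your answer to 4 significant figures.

P ≈ 0.9727

P = ∫_{−1.8a}^{1.8a} |u(x)|² dx.
Since A² = 1/(a), this is the region integral divided by the full normalization integral.
Both integrals are even about x = 0, so only the x ≥ 0 halves are needed (the factors of 2 cancel). Substituting t = x/a, A² and the length scale cancel in the ratio: P = ∫_{0}^{1.8} e^(-2·t) dt / ∫_{0}^{∞} e^(-2·t) dt.
Using ∫ e^(-2·t) dt = -e^(-2·t)/2, the numerator is 1/2 - e^(-18/5)/2 and the denominator is 1/2.
Evaluating gives P = 0.97268.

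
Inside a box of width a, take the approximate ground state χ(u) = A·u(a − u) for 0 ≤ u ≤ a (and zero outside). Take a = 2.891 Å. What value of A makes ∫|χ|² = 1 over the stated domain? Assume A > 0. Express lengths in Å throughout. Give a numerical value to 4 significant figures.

A ≈ 0.3854 Å^(-5/2)

We need A² ∫|f|² du = 1, taking the integral from 0 to a.
Carrying out the integral gives A² · a^5/30.
With a = 2.891: A² = 0.14855 and A = 0.38543.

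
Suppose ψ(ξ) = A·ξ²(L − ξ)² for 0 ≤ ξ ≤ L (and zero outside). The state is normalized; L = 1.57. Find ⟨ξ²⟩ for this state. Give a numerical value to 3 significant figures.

⟨ξ^2⟩ ≈ 0.672

By definition ⟨ξ²⟩ = ∫ ξ^2 |ψ(ξ)|² dξ.
Expanding the polynomial and integrating term by term, evaluating both integrals, ⟨ξ²⟩ = 3·L^2/11.
With L = 1.57, ⟨ξ^2⟩ = 0.6722.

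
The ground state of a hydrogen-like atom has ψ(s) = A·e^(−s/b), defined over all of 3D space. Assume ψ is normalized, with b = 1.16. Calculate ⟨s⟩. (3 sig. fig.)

⟨s⟩ = ∫ s |ψ|² 4πs² ds over the full domain.
Since the A² factors cancel between numerator and denominator, ⟨s⟩ = 3·b/2.
Putting b = 1.16 gives 1.740.

⟨s⟩ ≈ 1.74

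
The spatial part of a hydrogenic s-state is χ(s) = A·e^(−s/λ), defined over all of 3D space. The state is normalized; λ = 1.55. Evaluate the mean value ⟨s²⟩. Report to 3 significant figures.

⟨s²⟩ = ∫ s^2 |χ|² 4πs² ds over the full domain.
The ratio of the moment integral to the normalization integral gives ⟨s²⟩ = 3·λ^2.
With λ = 1.55, ⟨s^2⟩ = 7.208.

⟨s^2⟩ ≈ 7.21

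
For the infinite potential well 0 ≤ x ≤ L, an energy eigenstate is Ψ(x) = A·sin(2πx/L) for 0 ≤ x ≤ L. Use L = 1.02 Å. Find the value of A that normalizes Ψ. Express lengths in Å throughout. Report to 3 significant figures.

Normalization requires ∫|Ψ|² dx = 1, integrated from 0 to L.
With Ψ = A·sin(2πx/L), the integral evaluates to A²·[L/2].
Setting this equal to 1 gives A² = 1/(L/2).
Plugging in L = 1.02 yields A = 1.400.

A ≈ 1.40 Å^(-1/2)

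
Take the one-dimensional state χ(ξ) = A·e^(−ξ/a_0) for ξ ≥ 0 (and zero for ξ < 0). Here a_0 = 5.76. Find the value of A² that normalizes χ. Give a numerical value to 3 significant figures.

Require ∫ |χ|² dξ = 1 over the whole domain.
∫|χ|² dξ = A²·(a_0/2).
Setting this equal to 1 gives A² = 1/(a_0/2).
Plugging in a_0 = 5.76 yields A = 0.5893.

A^2 ≈ 0.347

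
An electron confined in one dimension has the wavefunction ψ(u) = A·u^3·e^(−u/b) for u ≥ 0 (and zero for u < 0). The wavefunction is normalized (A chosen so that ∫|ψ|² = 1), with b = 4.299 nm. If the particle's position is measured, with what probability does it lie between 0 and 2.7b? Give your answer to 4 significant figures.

P ≈ 0.2983

The probability is P = ∫ |ψ|² du over [0, 2.7b].
The normalization integral ∫|ψ|²du over the whole domain equals 45·b^7/8·A², and A² cancels in the ratio.
In terms of t = u/b (A² and the length scale cancel between numerator and denominator), P = [∫_{0}^{2.7} t^6·e^(-2·t) dt] / [∫_{0}^{∞} t^6·e^(-2·t) dt].
With ∫ t^6·e^(-2·t) dt = -(4·t^6 + 12·t^5 + 30·t^4 + 60·t^3 + 90·t^2 + 90·t + 45)·e^(-2·t)/8 + C, the region integral is ≈ 1.67810 and the full one is 45/8.
Taking the ratio, P = 0.29833.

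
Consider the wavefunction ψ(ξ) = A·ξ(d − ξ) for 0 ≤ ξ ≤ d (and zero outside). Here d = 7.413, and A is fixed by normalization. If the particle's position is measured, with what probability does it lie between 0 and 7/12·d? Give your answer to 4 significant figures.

P ≈ 0.6534

The probability is P = ∫ |ψ|² dξ over [0, 7/12·d].
Since A² = 1/(d^5/30), this is the region integral divided by the full normalization integral.
In terms of u = ξ/d (A² and the length scale cancel between numerator and denominator), P = [∫_{0}^{7/12} u^2·(1 - u)^2 du] / [∫_{0}^{1} u^2·(1 - u)^2 du].
An antiderivative of u^2·(1 - u)^2 is u^3·(6·u^2 - 15·u + 10)/30; evaluating from 0 to 7/12 gives ≈ 0.0217794, while the full integral is 1/30.
The result is P = 0.65338.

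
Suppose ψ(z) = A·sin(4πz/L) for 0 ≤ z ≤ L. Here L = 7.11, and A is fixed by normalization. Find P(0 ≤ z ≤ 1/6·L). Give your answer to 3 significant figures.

|ψ|² is the probability density, so P = ∫_{0}^{1/6·L} |ψ|² dz.
With A² fixed by ∫|ψ|² = 1, i.e. A² = (L/2)^(−1), substitute and integrate.
Let u = z/L; then A² and the length scale cancel, so P = ∫_{0}^{1/6} sin(4·π·u)^2 du ÷ ∫_{0}^{1} sin(4·π·u)^2 du.
Using ∫ sin(4·π·u)^2 du = u/2 - sin(4·π·u)·cos(4·π·u)/(8·π), the numerator is √(3)/(32·π) + 1/12 and the denominator is 1/2.
This works out to P = (√(3)/16 + π/6)/π.

P ≈ 0.201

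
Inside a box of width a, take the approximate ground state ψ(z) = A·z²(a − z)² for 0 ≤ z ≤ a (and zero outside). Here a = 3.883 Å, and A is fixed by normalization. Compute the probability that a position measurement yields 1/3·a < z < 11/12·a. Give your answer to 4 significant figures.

P ≈ 0.8548

P = ∫_{1/3·a}^{11/12·a} |ψ(z)|² dz.
Since A² = 1/(a^9/630), this is the region integral divided by the full normalization integral.
Let u = z/a; then A² and the length scale cancel, so P = ∫_{1/3}^{11/12} u^4·(1 - u)^4 du ÷ ∫_{0}^{1} u^4·(1 - u)^4 du.
Using ∫ u^4·(1 - u)^4 du = u^5·(70·u^4 - 315·u^3 + 540·u^2 - 420·u + 126)/630, the numerator is ≈ 0.00135678 and the denominator is 1/630.
Taking the ratio, P = 0.85477.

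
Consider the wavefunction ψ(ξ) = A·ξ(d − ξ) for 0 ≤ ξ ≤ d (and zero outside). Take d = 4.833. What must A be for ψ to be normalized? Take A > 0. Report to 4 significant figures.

Normalization requires ∫|ψ|² dξ = 1, integrated from 0 to d.
With ψ = A·ξ(d − ξ), the integral evaluates to A²·[d^5/30].
So A² = (d^5/30)^(−1).
Plugging in d = 4.833 yields A = 0.10666.

A ≈ 0.1067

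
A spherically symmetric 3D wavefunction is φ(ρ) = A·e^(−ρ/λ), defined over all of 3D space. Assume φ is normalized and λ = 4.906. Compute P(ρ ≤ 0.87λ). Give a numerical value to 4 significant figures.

P = ∫ |φ|² 4πρ² dρ over ρ ≤ 0.87λ.
A² is fixed by ∫₀^∞ 4πρ²|φ|² dρ = 1, i.e. A² = (π·λ^3)^(−1).
Substituting u = ρ/λ, A², 4π and the length scale all cancel in the ratio: P = ∫_{0}^{0.87} u^2·e^(-2·u) du / ∫_{0}^{∞} u^2·e^(-2·u) du.
With ∫ u^2·e^(-2·u) du = -(2·u^2 + 2·u + 1)·e^(-2·u)/4 + C, the region integral is ≈ 0.0633428 and the full one is 1/4.
This evaluates to P = 0.25337.

P ≈ 0.2534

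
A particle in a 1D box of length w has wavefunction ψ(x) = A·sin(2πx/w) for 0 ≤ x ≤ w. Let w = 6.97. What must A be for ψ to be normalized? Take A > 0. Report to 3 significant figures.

A ≈ 0.536

Normalization requires ∫|ψ|² dx = 1, integrated from 0 to w.
Using sin²θ = (1 − cos 2θ)/2, ∫|ψ|² dx = A²·(w/2).
So A² = (w/2)^(−1).
Plugging in w = 6.97 yields A = 0.5357.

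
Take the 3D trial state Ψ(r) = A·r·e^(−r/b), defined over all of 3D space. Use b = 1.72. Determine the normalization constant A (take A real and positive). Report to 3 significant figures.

Require ∫ |Ψ|² 4πr² dr = 1 over the whole domain.
(Spherical symmetry: dV = 4πr² dr.)
Carrying out the integral gives A² · 3·π·b^5.
Setting this equal to 1 gives A² = 1/(3·π·b^5).
Plugging in b = 1.72 yields A = 0.08395.

A ≈ 0.0840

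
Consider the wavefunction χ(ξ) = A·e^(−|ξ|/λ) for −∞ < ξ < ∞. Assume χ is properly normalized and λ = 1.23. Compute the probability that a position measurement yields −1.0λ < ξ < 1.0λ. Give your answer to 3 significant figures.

P = ∫_{−1.0λ}^{1.0λ} |χ(ξ)|² dξ.
Since A² = 1/(λ), this is the region integral divided by the full normalization integral.
Both integrals are even about ξ = 0, so only the ξ ≥ 0 halves are needed (the factors of 2 cancel). In terms of u = ξ/λ (A² and the length scale cancel between numerator and denominator), P = [∫_{0}^{1.0} e^(-2·u) du] / [∫_{0}^{∞} e^(-2·u) du].
With ∫ e^(-2·u) du = -e^(-2·u)/2 + C, the region integral is 1/2 - e^(-2)/2 and the full one is 1/2.
Taking the ratio, P = 0.8647.

P ≈ 0.865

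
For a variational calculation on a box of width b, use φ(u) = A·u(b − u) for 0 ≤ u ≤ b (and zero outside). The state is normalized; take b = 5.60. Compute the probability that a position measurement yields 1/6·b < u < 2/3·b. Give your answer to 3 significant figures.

P ≈ 0.755

The probability is P = ∫ |φ|² du over [1/6·b, 2/3·b].
With A² fixed by ∫|φ|² = 1, i.e. A² = (b^5/30)^(−1), substitute and integrate.
Let t = u/b; then A² and the length scale cancel, so P = ∫_{1/6}^{2/3} t^2·(1 - t)^2 dt ÷ ∫_{0}^{1} t^2·(1 - t)^2 dt.
With ∫ t^2·(1 - t)^2 dt = t^3·(6·t^2 - 15·t + 10)/30 + C, the region integral is 163/6480 and the full one is 1/30.
Evaluating gives P = 163/216.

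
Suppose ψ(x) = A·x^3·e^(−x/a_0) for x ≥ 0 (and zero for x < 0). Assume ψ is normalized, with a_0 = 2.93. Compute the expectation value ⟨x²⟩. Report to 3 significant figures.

⟨x^2⟩ ≈ 120

By definition ⟨x²⟩ = ∫ x^2 |ψ(x)|² dx.
Evaluating both integrals, ⟨x²⟩ = 14·a_0^2.
Putting a_0 = 2.93 gives 120.2.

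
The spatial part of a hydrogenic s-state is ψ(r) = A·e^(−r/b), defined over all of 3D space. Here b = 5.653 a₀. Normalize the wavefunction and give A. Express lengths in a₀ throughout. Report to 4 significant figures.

A ≈ 0.04198 a₀^(-3/2)

Normalization requires ∫|ψ|² 4πr² dr = 1, integrated from 0 to ∞.
The angular integral contributes 4π, leaving ∫₀^∞ r²|ψ|² dr.
Using ∫₀^∞ rⁿ e^(−αr) dr = n!/αⁿ⁺¹, ∫|ψ|² 4πr² dr = A²·(π·b^3).
Hence A² = 1/[π·b^3].
With b = 5.653: A² = 0.0017620 and A = 0.041977.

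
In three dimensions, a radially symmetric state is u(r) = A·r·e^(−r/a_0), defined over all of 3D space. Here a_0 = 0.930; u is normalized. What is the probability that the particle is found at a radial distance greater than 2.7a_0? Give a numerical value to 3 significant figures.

P = ∫ |u|² 4πr² dr over r > 2.7a_0.
Normalization gives A² = 1/(3·π·a_0^5).
Substituting t = r/a_0, A², 4π and the length scale all cancel in the ratio: P = ∫_{2.7}^{∞} t^4·e^(-2·t) dt / ∫_{0}^{∞} t^4·e^(-2·t) dt.
An antiderivative of t^4·e^(-2·t) is -(t^4/2 + t^3 + 3·t^2/2 + 3·t/2 + 3/4)·e^(-2·t); evaluating from 2.7 to ∞ gives ≈ 0.27998, while the full integral is 3/4.
Taking the ratio yields P = 0.3733.

P ≈ 0.373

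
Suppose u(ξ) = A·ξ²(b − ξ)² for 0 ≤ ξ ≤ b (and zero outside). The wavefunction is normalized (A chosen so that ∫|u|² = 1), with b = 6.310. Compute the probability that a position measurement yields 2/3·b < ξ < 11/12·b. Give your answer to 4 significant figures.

P ≈ 0.1445

P = ∫_{2/3·b}^{11/12·b} |u(ξ)|² dξ.
With A² fixed by ∫|u|² = 1, i.e. A² = (b^9/630)^(−1), substitute and integrate.
Let t = ξ/b; then A² and the length scale cancel, so P = ∫_{2/3}^{11/12} t^4·(1 - t)^4 dt ÷ ∫_{0}^{1} t^4·(1 - t)^4 dt.
With ∫ t^4·(1 - t)^4 dt = t^5·(70·t^4 - 315·t^3 + 540·t^2 - 420·t + 126)/630 + C, the region integral is ≈ 0.000229311 and the full one is 1/630.
Evaluating gives P = 0.14447.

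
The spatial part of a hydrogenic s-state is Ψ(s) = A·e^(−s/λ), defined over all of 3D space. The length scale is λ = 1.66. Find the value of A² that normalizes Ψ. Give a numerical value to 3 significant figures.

Normalization requires ∫|Ψ|² 4πs² ds = 1, integrated from 0 to ∞.
The angular integral contributes 4π, leaving ∫₀^∞ s²|Ψ|² ds.
With Ψ = A·e^(−s/λ), the integral evaluates to A²·[π·λ^3].
Hence A² = 1/[π·λ^3].
Substituting λ = 1.66 gives A² = 0.06959, so A = 0.2638.

A^2 ≈ 0.0696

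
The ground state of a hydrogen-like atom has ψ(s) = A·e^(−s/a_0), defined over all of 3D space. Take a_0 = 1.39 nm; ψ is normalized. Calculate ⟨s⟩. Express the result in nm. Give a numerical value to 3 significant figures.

⟨s⟩ ≈ 2.09 nm

By definition ⟨s⟩ = ∫ s |ψ(s)|² 4πs² ds.
Recall ∫₀^∞ s^m e^(−s/β) ds = m!·β^(m+1), since the A² factors cancel between numerator and denominator, ⟨s⟩ = 3·a_0/2.
With a_0 = 1.39, ⟨s⟩ = 2.085.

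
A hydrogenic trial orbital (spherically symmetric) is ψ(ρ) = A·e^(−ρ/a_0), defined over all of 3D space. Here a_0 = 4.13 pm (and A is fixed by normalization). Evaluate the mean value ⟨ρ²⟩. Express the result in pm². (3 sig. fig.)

The expectation value is the |ψ|²-weighted average of ρ^2: ∫ ρ^2|ψ|² 4πρ² dρ.
Recall ∫₀^∞ ρ^m e^(−ρ/β) dρ = m!·β^(m+1), the ratio of the moment integral to the normalization integral gives ⟨ρ²⟩ = 3·a_0^2.
Putting a_0 = 4.13 gives 51.17.

⟨ρ^2⟩ ≈ 51.2 pm^2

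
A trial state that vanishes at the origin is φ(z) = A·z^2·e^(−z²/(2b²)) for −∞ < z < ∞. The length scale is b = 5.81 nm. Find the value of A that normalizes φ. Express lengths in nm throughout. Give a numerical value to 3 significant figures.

A ≈ 0.0107 nm^(-5/2)

We need A² ∫|f|² dz = 1, taking the integral from −∞ to ∞.
Carrying out the integral gives A² · 3·√(π)·b^5/4.
So A² = (3·√(π)·b^5/4)^(−1).
Substituting b = 5.81 gives A² = 0.0001136, so A = 0.01066.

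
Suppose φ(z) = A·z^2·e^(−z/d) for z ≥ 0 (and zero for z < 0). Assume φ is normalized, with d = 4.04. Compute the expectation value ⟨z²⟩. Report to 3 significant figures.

⟨z^2⟩ ≈ 122

The expectation value is the |φ|²-weighted average of z^2: ∫ z^2|φ|² dz.
The ratio of the moment integral to the normalization integral gives ⟨z²⟩ = 15·d^2/2.
Putting d = 4.04 gives 122.4.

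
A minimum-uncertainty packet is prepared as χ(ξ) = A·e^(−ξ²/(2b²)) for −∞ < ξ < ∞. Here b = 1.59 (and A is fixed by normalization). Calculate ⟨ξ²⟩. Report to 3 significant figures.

⟨ξ^2⟩ ≈ 1.26

The expectation value is the |χ|²-weighted average of ξ^2: ∫ ξ^2|χ|² dξ.
Differentiating ∫e^(−αξ²) dξ = √(π/α) under α to get the higher moments, the ratio of the moment integral to the normalization integral gives ⟨ξ²⟩ = b^2/2.
With b = 1.59, ⟨ξ^2⟩ = 1.264.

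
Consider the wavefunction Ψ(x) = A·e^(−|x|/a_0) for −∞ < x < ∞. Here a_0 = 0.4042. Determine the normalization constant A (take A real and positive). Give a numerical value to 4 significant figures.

A ≈ 1.573

Normalization requires ∫|Ψ|² dx = 1, integrated from −∞ to ∞.
With ∫₀^∞ x^0 e^(−αx) dx = 0!/α^1, with Ψ = A·e^(−|x|/a_0), the integral evaluates to A²·[a_0].
So A² = (a_0)^(−1).
Plugging in a_0 = 0.4042 yields A = 1.5729.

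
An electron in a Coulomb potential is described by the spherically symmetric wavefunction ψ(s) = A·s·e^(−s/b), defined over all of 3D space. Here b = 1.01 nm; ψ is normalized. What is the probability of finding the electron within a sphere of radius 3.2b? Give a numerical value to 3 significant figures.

With dV = 4πs²ds, the probability is ∫|ψ|² dV over s ≤ 3.2b.
The full normalization integral is A²·[3·π·b^5] = 1, fixing A².
In terms of u = s/b (A², 4π and the length scale all cancel between numerator and denominator), P = [∫_{0}^{3.2} u^4·e^(-2·u) du] / [∫_{0}^{∞} u^4·e^(-2·u) du].
An antiderivative of u^4·e^(-2·u) is -(u^4/2 + u^3 + 3·u^2/2 + 3·u/2 + 3/4)·e^(-2·u); evaluating from 0 to 3.2 gives ≈ 0.57370, while the full integral is 3/4.
This evaluates to P = 0.7649.

P ≈ 0.765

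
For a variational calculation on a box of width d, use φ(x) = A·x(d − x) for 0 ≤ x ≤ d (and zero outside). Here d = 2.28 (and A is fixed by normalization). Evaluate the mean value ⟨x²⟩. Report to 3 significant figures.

⟨x^2⟩ ≈ 1.49

⟨x²⟩ = ∫ x^2 |φ|² dx over the full domain.
Expanding the polynomial and integrating term by term, the ratio of the moment integral to the normalization integral gives ⟨x²⟩ = 2·d^2/7.
With d = 2.28, ⟨x^2⟩ = 1.485.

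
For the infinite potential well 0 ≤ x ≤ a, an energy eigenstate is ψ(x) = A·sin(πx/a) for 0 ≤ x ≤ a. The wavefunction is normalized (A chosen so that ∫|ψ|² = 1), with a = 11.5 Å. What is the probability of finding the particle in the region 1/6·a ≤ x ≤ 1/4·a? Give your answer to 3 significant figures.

P ≈ 0.0620

P = ∫_{1/6·a}^{1/4·a} |ψ(x)|² dx.
The normalization integral ∫|ψ|²dx over the whole domain equals a/2·A², and A² cancels in the ratio.
In terms of u = x/a (A² and the length scale cancel between numerator and denominator), P = [∫_{1/6}^{1/4} sin(π·u)^2 du] / [∫_{0}^{1} sin(π·u)^2 du].
Using ∫ sin(π·u)^2 du = u/2 - sin(2·π·u)/(4·π), the numerator is -1/(4·π) + 1/24 + √(3)/(8·π) and the denominator is 1/2.
This works out to P = (-6 + π + 3·√(3))/(12·π).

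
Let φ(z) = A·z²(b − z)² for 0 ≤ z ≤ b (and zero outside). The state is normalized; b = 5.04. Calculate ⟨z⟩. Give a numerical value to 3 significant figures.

The expectation value is the |φ|²-weighted average of z: ∫ z|φ|² dz.
The ratio of the moment integral to the normalization integral gives ⟨z⟩ = b/2.
With b = 5.04, ⟨z⟩ = 2.520.

⟨z⟩ ≈ 2.52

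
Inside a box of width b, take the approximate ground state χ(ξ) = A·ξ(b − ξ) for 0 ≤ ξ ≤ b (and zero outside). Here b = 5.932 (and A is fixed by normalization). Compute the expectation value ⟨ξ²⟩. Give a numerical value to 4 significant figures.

⟨ξ^2⟩ ≈ 10.05

The expectation value is the |χ|²-weighted average of ξ^2: ∫ ξ^2|χ|² dξ.
Expanding the polynomial and integrating term by term, evaluating both integrals, ⟨ξ²⟩ = 2·b^2/7.
With b = 5.932, ⟨ξ^2⟩ = 10.054.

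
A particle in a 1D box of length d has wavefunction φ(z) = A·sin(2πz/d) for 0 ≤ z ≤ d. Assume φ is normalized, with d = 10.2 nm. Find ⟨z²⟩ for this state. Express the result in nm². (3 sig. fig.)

⟨z^2⟩ ≈ 33.4 nm^2

By definition ⟨z²⟩ = ∫ z^2 |φ(z)|² dz.
With ∫₀^d sin²(nπz/d) dz = d/2, since the A² factors cancel between numerator and denominator, ⟨z²⟩ = -d^2/(8·π^2) + d^2/3.
Putting d = 10.2 gives 33.36.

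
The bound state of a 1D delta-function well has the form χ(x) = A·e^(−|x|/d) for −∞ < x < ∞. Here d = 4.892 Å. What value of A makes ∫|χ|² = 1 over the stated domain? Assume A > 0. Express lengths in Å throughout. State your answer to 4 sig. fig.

A ≈ 0.4521 Å^(-1/2)

The normalization condition is ∫|χ|² dx = 1 from −∞ to ∞.
With ∫₀^∞ x^0 e^(−αx) dx = 0!/α^1, the integral (without the A² prefactor) comes out to d.
So A² = (d)^(−1).
With d = 4.892: A² = 0.20442 and A = 0.45212.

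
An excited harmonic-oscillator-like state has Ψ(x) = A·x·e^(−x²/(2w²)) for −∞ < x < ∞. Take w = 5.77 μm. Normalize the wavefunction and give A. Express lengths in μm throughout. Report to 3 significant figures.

Normalization requires ∫|Ψ|² dx = 1, integrated from −∞ to ∞.
With ∫_{−∞}^{∞} x^(2m) e^(−αx²) dx = (2m−1)!!·√π / (2^m α^(m+1/2)), the integral (without the A² prefactor) comes out to √(π)·w^3/2.
So A² = (√(π)·w^3/2)^(−1).
Substituting w = 5.77 gives A² = 0.005874, so A = 0.07664.

A ≈ 0.0766 μm^(-3/2)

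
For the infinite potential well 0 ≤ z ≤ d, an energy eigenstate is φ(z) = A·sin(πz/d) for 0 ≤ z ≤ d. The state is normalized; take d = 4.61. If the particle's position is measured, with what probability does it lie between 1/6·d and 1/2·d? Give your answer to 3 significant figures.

P ≈ 0.471

P = ∫_{1/6·d}^{1/2·d} |φ(z)|² dz.
Since A² = 1/(d/2), this is the region integral divided by the full normalization integral.
In terms of u = z/d (A² and the length scale cancel between numerator and denominator), P = [∫_{1/6}^{1/2} sin(π·u)^2 du] / [∫_{0}^{1} sin(π·u)^2 du].
An antiderivative of sin(π·u)^2 is u/2 - sin(2·π·u)/(4·π); evaluating from 1/6 to 1/2 gives √(3)/(8·π) + 1/6, while the full integral is 1/2.
This works out to P = (√(3)/4 + π/3)/π.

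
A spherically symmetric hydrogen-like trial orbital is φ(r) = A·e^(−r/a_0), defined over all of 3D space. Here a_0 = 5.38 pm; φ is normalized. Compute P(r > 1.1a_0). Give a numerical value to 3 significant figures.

P ≈ 0.623

With dV = 4πr²dr, the probability is ∫|φ|² dV over r > 1.1a_0.
A² is fixed by ∫₀^∞ 4πr²|φ|² dr = 1, i.e. A² = (π·a_0^3)^(−1).
In terms of u = r/a_0 (A², 4π and the length scale all cancel between numerator and denominator), P = [∫_{1.1}^{∞} u^2·e^(-2·u) du] / [∫_{0}^{∞} u^2·e^(-2·u) du].
Using ∫ u^2·e^(-2·u) du = -(2·u^2 + 2·u + 1)·e^(-2·u)/4, the numerator is 281·e^(-11/5)/200 and the denominator is 1/4.
This evaluates to P = 0.6227.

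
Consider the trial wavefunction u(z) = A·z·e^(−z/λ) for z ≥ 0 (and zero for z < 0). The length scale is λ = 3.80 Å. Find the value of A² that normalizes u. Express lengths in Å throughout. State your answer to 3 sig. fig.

Require ∫ |u|² dz = 1 over the whole domain.
Recall ∫₀^∞ z^m e^(−z/β) dz = m!·β^(m+1), ∫|u|² dz = A²·(λ^3/4).
With λ = 3.80: A² = 0.07290 and A = 0.2700.

A^2 ≈ 0.0729 Å^(-3)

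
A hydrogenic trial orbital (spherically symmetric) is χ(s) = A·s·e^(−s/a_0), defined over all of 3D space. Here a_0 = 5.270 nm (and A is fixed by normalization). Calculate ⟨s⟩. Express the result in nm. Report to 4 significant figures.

By definition ⟨s⟩ = ∫ s |χ(s)|² 4πs² ds.
Evaluating both integrals, ⟨s⟩ = 5·a_0/2.
With a_0 = 5.270, ⟨s⟩ = 13.175.

⟨s⟩ ≈ 13.18 nm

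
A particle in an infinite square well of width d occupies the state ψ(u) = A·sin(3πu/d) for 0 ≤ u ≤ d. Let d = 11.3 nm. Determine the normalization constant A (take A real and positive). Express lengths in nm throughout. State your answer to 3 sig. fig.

We need A² ∫|f|² du = 1, taking the integral from 0 to d.
Using sin²θ = (1 − cos 2θ)/2, with ψ = A·sin(3πu/d), the integral evaluates to A²·[d/2].
With d = 11.3: A² = 0.1770 and A = 0.4207.

A ≈ 0.421 nm^(-1/2)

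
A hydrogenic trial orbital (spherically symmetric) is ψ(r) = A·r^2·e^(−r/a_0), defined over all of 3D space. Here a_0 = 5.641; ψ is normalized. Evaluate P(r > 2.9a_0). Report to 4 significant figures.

P = ∫ |ψ|² 4πr² dr over r > 2.9a_0.
Normalization gives A² = 1/(45·π·a_0^7/2).
Substituting u = r/a_0, A², 4π and the length scale all cancel in the ratio: P = ∫_{2.9}^{∞} u^6·e^(-2·u) du / ∫_{0}^{∞} u^6·e^(-2·u) du.
With ∫ u^6·e^(-2·u) du = -(4·u^6 + 12·u^5 + 30·u^4 + 60·u^3 + 90·u^2 + 90·u + 45)·e^(-2·u)/8 + C, the region integral is ≈ 3.59095 and the full one is 45/8.
This evaluates to P = 0.63839.

P ≈ 0.6384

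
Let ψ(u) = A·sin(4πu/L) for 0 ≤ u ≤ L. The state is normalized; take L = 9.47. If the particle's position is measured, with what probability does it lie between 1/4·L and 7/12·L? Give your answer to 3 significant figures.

P ≈ 0.299

P = ∫_{1/4·L}^{7/12·L} |ψ(u)|² du.
The normalization integral ∫|ψ|²du over the whole domain equals L/2·A², and A² cancels in the ratio.
Substituting t = u/L, A² and the length scale cancel in the ratio: P = ∫_{1/4}^{7/12} sin(4·π·t)^2 dt / ∫_{0}^{1} sin(4·π·t)^2 dt.
With ∫ sin(4·π·t)^2 dt = t/2 - sin(4·π·t)·cos(4·π·t)/(8·π) + C, the region integral is -√(3)/(32·π) + 1/6 and the full one is 1/2.
The result is P = (-√(3)/16 + π/3)/π.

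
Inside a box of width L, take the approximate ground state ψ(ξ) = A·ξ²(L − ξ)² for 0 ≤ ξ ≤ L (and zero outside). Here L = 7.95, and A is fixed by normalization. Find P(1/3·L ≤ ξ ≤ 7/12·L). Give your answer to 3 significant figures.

The probability is P = ∫ |ψ|² dξ over [1/3·L, 7/12·L].
The normalization integral ∫|ψ|²dξ over the whole domain equals L^9/630·A², and A² cancels in the ratio.
Let u = ξ/L; then A² and the length scale cancel, so P = ∫_{1/3}^{7/12} u^4·(1 - u)^4 du ÷ ∫_{0}^{1} u^4·(1 - u)^4 du.
An antiderivative of u^4·(1 - u)^4 is u^5·(70·u^4 - 315·u^3 + 540·u^2 - 420·u + 126)/630; evaluating from 1/3 to 7/12 gives ≈ 0.00087750, while the full integral is 1/630.
Evaluating gives P = 0.5528.

P ≈ 0.553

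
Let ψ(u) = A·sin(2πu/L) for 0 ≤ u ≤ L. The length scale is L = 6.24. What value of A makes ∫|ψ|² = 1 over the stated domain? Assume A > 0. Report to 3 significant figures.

We need A² ∫|f|² du = 1, taking the integral from 0 to L.
Using sin²θ = (1 − cos 2θ)/2, ∫|ψ|² du = A²·(L/2).
With L = 6.24: A² = 0.3205 and A = 0.5661.

A ≈ 0.566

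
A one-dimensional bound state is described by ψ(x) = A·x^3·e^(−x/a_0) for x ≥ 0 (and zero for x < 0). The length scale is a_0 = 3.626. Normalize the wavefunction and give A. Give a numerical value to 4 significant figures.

A ≈ 0.004645

We need A² ∫|f|² dx = 1, taking the integral from 0 to ∞.
The integral (without the A² prefactor) comes out to 45·a_0^7/8.
Hence A² = 1/[45·a_0^7/8].
Plugging in a_0 = 3.626 yields A = 0.0046445.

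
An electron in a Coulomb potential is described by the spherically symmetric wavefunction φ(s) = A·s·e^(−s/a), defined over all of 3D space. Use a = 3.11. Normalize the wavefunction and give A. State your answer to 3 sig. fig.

Require ∫ |φ|² 4πs² ds = 1 over the whole domain.
With ∫₀^∞ s^4 e^(−αs) ds = 4!/α^5, ∫|φ|² 4πs² ds = A²·(3·π·a^5).
Hence A² = 1/[3·π·a^5].
With a = 3.11: A² = 0.0003647 and A = 0.01910.

A ≈ 0.0191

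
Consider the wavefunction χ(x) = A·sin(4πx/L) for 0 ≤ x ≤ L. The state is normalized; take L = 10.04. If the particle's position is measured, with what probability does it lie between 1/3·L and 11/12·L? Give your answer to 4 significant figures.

P ≈ 0.6522

P = ∫_{1/3·L}^{11/12·L} |χ(x)|² dx.
The normalization integral ∫|χ|²dx over the whole domain equals L/2·A², and A² cancels in the ratio.
In terms of u = x/L (A² and the length scale cancel between numerator and denominator), P = [∫_{1/3}^{11/12} sin(4·π·u)^2 du] / [∫_{0}^{1} sin(4·π·u)^2 du].
Using ∫ sin(4·π·u)^2 du = u/2 - sin(4·π·u)·cos(4·π·u)/(8·π), the numerator is √(3)/(16·π) + 7/24 and the denominator is 1/2.
Evaluating gives P = √(3)/(8·π) + 7/12.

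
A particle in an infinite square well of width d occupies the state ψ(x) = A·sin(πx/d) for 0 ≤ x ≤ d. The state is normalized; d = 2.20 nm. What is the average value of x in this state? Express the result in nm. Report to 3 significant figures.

⟨x⟩ = ∫ x |ψ|² dx over the full domain.
The ratio of the moment integral to the normalization integral gives ⟨x⟩ = d/2.
With d = 2.20, ⟨x⟩ = 1.100.

⟨x⟩ ≈ 1.10 nm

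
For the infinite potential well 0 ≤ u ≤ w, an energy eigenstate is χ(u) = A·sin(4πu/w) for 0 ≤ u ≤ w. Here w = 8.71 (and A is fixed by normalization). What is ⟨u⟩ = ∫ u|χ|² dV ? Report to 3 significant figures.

⟨u⟩ ≈ 4.36

By definition ⟨u⟩ = ∫ u |χ(u)|² du.
With ∫₀^w sin²(nπu/w) du = w/2, since the A² factors cancel between numerator and denominator, ⟨u⟩ = w/2.
With w = 8.71, ⟨u⟩ = 4.355.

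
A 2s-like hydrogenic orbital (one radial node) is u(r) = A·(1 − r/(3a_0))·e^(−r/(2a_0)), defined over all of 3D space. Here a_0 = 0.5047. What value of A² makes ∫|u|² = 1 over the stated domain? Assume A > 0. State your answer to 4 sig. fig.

The normalization condition is ∫|u|² 4πr² dr = 1 from 0 to ∞.
The angular integral contributes 4π, leaving ∫₀^∞ r²|u|² dr.
With u = A·(1 − r/(3a_0))·e^(−r/(2a_0)), the integral evaluates to A²·[8·π·a_0^3/3].
Hence A² = 1/[8·π·a_0^3/3].
With a_0 = 0.5047: A² = 0.92850 and A = 0.96359.

A^2 ≈ 0.9285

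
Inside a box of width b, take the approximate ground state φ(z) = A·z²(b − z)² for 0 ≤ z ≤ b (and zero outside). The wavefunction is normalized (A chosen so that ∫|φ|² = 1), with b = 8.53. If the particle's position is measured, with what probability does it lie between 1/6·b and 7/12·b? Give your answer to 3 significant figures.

P ≈ 0.689

P = ∫_{1/6·b}^{7/12·b} |φ(z)|² dz.
With A² fixed by ∫|φ|² = 1, i.e. A² = (b^9/630)^(−1), substitute and integrate.
In terms of u = z/b (A² and the length scale cancel between numerator and denominator), P = [∫_{1/6}^{7/12} u^4·(1 - u)^4 du] / [∫_{0}^{1} u^4·(1 - u)^4 du].
Using ∫ u^4·(1 - u)^4 du = u^5·(70·u^4 - 315·u^3 + 540·u^2 - 420·u + 126)/630, the numerator is ≈ 0.0010932 and the denominator is 1/630.
Evaluating gives P = 0.6887.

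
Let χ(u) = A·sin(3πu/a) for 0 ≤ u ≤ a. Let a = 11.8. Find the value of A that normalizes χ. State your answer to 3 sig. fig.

Normalization requires ∫|χ|² du = 1, integrated from 0 to a.
With ∫₀^a sin²(nπu/a) du = a/2, with χ = A·sin(3πu/a), the integral evaluates to A²·[a/2].
So A² = (a/2)^(−1).
Substituting a = 11.8 gives A² = 0.1695, so A = 0.4117.

A ≈ 0.412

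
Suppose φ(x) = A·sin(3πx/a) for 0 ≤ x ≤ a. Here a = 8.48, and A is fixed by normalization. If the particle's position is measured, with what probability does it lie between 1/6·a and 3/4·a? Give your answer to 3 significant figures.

|φ|² is the probability density, so P = ∫_{1/6·a}^{3/4·a} |φ|² dx.
Since A² = 1/(a/2), this is the region integral divided by the full normalization integral.
In terms of u = x/a (A² and the length scale cancel between numerator and denominator), P = [∫_{1/6}^{3/4} sin(3·π·u)^2 du] / [∫_{0}^{1} sin(3·π·u)^2 du].
Using ∫ sin(3·π·u)^2 du = u/2 - sin(6·π·u)/(12·π), the numerator is 7/24 - 1/(12·π) and the denominator is 1/2.
This works out to P = (-2 + 7·π)/(12·π).

P ≈ 0.530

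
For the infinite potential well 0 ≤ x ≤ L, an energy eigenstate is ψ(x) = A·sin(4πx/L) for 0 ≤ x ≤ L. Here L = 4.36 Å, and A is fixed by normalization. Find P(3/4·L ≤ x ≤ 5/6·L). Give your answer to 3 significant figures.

The probability is P = ∫ |ψ|² dx over [3/4·L, 5/6·L].
The normalization integral ∫|ψ|²dx over the whole domain equals L/2·A², and A² cancels in the ratio.
Substituting u = x/L, A² and the length scale cancel in the ratio: P = ∫_{3/4}^{5/6} sin(4·π·u)^2 du / ∫_{0}^{1} sin(4·π·u)^2 du.
An antiderivative of sin(4·π·u)^2 is u/2 - sin(4·π·u)·cos(4·π·u)/(8·π); evaluating from 3/4 to 5/6 gives -√(3)/(32·π) + 1/24, while the full integral is 1/2.
The result is P = (-√(3)/16 + π/12)/π.

P ≈ 0.0489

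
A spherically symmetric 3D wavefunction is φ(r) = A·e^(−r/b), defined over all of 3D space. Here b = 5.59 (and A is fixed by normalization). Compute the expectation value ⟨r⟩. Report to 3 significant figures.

The expectation value is the |φ|²-weighted average of r: ∫ r|φ|² 4πr² dr.
Using ∫₀^∞ rⁿ e^(−αr) dr = n!/αⁿ⁺¹, evaluating both integrals, ⟨r⟩ = 3·b/2.
Putting b = 5.59 gives 8.385.

⟨r⟩ ≈ 8.39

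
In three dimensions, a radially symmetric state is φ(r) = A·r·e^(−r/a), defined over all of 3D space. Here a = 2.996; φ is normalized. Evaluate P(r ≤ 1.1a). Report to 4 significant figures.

P ≈ 0.07250

With dV = 4πr²dr, the probability is ∫|φ|² dV over r ≤ 1.1a.
Normalization gives A² = 1/(3·π·a^5).
Substituting u = r/a, A², 4π and the length scale all cancel in the ratio: P = ∫_{0}^{1.1} u^4·e^(-2·u) du / ∫_{0}^{∞} u^4·e^(-2·u) du.
With ∫ u^4·e^(-2·u) du = -(u^4/2 + u^3 + 3·u^2/2 + 3·u/2 + 3/4)·e^(-2·u) + C, the region integral is ≈ 0.0543722 and the full one is 3/4.
Taking the ratio yields P = 0.072496.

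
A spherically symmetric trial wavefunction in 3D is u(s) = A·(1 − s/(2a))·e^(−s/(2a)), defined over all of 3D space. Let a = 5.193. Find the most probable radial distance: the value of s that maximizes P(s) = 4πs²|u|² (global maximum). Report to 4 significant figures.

s ≈ 27.19

Differentiate P(s) = 4πs²|u|² with respect to s and set to zero.
This gives s = a·(√(5) + 3).
With a = 5.193, the most probable radial distance is 27.191.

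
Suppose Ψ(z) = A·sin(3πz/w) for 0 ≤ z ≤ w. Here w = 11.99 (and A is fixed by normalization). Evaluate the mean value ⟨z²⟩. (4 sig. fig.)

⟨z²⟩ = ∫ z^2 |Ψ|² dz over the full domain.
Using sin²θ = (1 − cos 2θ)/2, since the A² factors cancel between numerator and denominator, ⟨z²⟩ = -w^2/(18·π^2) + w^2/3.
With w = 11.99, ⟨z^2⟩ = 47.111.

⟨z^2⟩ ≈ 47.11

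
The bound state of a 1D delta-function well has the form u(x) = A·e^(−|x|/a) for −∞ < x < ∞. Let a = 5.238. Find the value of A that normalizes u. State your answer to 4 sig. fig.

A ≈ 0.4369

We need A² ∫|f|² dx = 1, taking the integral from −∞ to ∞.
∫|u|² dx = A²·(a).
Setting this equal to 1 gives A² = 1/(a).
Substituting a = 5.238 gives A² = 0.19091, so A = 0.43694.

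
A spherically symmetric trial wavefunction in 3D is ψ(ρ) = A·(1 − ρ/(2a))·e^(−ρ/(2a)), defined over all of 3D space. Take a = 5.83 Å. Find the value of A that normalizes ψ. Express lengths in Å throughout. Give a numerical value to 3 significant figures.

A ≈ 0.0142 Å^(-3/2)

The normalization condition is ∫|ψ|² 4πρ² dρ = 1 from 0 to ∞.
In 3D with spherical symmetry the volume element is 4πρ² dρ.
∫|ψ|² 4πρ² dρ = A²·(8·π·a^3).
Setting this equal to 1 gives A² = 1/(8·π·a^3).
With a = 5.83: A² = 0.0002008 and A = 0.01417.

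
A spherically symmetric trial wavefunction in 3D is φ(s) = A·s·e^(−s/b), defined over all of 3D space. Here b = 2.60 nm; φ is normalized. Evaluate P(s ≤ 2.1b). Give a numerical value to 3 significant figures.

P ≈ 0.410

With dV = 4πs²ds, the probability is ∫|φ|² dV over s ≤ 2.1b.
The full normalization integral is A²·[3·π·b^5] = 1, fixing A².
Substituting u = s/b, A², 4π and the length scale all cancel in the ratio: P = ∫_{0}^{2.1} u^4·e^(-2·u) du / ∫_{0}^{∞} u^4·e^(-2·u) du.
With ∫ u^4·e^(-2·u) du = -(u^4/2 + u^3 + 3·u^2/2 + 3·u/2 + 3/4)·e^(-2·u) + C, the region integral is ≈ 0.30763 and the full one is 3/4.
Taking the ratio yields P = 0.4102.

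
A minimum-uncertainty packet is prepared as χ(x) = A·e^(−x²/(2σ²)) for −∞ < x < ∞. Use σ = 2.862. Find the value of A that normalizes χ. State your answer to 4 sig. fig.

The normalization condition is ∫|χ|² dx = 1 from −∞ to ∞.
Carrying out the integral gives A² · √(π)·σ.
So A² = (√(π)·σ)^(−1).
Substituting σ = 2.862 gives A² = 0.19713, so A = 0.44399.

A ≈ 0.4440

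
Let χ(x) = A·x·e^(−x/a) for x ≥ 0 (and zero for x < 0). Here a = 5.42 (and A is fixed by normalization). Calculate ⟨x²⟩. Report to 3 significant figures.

⟨x²⟩ = ∫ x^2 |χ|² dx over the full domain.
Recall ∫₀^∞ x^m e^(−x/β) dx = m!·β^(m+1), since the A² factors cancel between numerator and denominator, ⟨x²⟩ = 3·a^2.
Putting a = 5.42 gives 88.13.

⟨x^2⟩ ≈ 88.1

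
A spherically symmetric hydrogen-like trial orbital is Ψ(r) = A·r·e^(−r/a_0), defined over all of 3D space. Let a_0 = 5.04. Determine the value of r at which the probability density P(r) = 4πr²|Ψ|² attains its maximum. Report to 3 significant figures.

r ≈ 10.1

Set d/dr [P(r) = 4πr²|Ψ|²] = 0 and solve for r > 0.
Solving yields r = 2·a_0.
With a_0 = 5.04, the most probable radial distance is 10.08.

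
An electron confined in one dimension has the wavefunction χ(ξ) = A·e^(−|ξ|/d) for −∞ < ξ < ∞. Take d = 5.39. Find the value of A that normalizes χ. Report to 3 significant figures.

The normalization condition is ∫|χ|² dξ = 1 from −∞ to ∞.
With ∫₀^∞ ξ^0 e^(−αξ) dξ = 0!/α^1, with χ = A·e^(−|ξ|/d), the integral evaluates to A²·[d].
Setting this equal to 1 gives A² = 1/(d).
Plugging in d = 5.39 yields A = 0.4307.

A ≈ 0.431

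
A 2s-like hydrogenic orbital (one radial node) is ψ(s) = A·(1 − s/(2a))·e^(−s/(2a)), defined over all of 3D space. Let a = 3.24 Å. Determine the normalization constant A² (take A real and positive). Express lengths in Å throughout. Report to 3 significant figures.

A^2 ≈ 0.00117 Å^(-3)

Require ∫ |ψ|² 4πs² ds = 1 over the whole domain.
The integral (without the A² prefactor) comes out to 8·π·a^3.
So A² = (8·π·a^3)^(−1).
Substituting a = 3.24 gives A² = 0.001170, so A = 0.03420.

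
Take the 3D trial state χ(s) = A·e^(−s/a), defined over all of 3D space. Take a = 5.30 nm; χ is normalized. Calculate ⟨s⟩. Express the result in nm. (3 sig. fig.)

⟨s⟩ = ∫ s |χ|² 4πs² ds over the full domain.
With ∫₀^∞ s^3 e^(−αs) ds = 3!/α^4, evaluating both integrals, ⟨s⟩ = 3·a/2.
With a = 5.30, ⟨s⟩ = 7.950.

⟨s⟩ ≈ 7.95 nm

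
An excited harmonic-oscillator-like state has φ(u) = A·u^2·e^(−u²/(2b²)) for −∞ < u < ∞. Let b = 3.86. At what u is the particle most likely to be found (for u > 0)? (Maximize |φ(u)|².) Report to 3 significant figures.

Set d/du [|φ(u)|²] = 0 and solve for u > 0.
Solving yields u = √(2)·b.
With b = 3.86, the value of u > 0 at which the probability density is greatest is 5.459.

u ≈ 5.46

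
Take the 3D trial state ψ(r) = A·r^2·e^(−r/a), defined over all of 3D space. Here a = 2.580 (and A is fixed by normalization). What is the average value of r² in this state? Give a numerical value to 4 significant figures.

⟨r²⟩ = ∫ r^2 |ψ|² 4πr² dr over the full domain.
Using ∫₀^∞ rⁿ e^(−αr) dr = n!/αⁿ⁺¹, the ratio of the moment integral to the normalization integral gives ⟨r²⟩ = 14·a^2.
With a = 2.580, ⟨r^2⟩ = 93.190.

⟨r^2⟩ ≈ 93.19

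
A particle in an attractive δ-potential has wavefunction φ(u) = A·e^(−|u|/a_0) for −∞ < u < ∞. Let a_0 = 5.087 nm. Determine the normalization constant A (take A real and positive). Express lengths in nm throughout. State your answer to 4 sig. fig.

A ≈ 0.4434 nm^(-1/2)

Require ∫ |φ|² du = 1 over the whole domain.
With φ = A·e^(−|u|/a_0), the integral evaluates to A²·[a_0].
Setting this equal to 1 gives A² = 1/(a_0).
Substituting a_0 = 5.087 gives A² = 0.19658, so A = 0.44337.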